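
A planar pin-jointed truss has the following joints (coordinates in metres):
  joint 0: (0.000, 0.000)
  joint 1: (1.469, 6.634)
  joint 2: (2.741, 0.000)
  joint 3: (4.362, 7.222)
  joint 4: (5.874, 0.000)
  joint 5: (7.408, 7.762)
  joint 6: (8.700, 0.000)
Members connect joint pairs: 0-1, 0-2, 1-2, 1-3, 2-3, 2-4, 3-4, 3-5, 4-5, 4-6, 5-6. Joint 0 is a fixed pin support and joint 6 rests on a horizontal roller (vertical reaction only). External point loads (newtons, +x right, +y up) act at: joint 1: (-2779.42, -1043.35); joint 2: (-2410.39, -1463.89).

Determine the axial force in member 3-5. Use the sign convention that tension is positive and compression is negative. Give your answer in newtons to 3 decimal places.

567.881

N=7 nodes, M=11 members, R=3 reactions → 2N=14, M+R=14
member 0 (0-1): L=6.7947, (cx,cy)=(0.2162,0.9763)
member 1 (0-2): L=2.7410, (cx,cy)=(1.0000,0.0000)
member 2 (1-2): L=6.7548, (cx,cy)=(0.1883,-0.9821)
member 3 (1-3): L=2.9522, (cx,cy)=(0.9800,0.1992)
member 4 (2-3): L=7.4017, (cx,cy)=(0.2190,0.9757)
member 5 (2-4): L=3.1330, (cx,cy)=(1.0000,0.0000)
member 6 (3-4): L=7.3786, (cx,cy)=(0.2049,-0.9788)
member 7 (3-5): L=3.0935, (cx,cy)=(0.9846,0.1746)
member 8 (4-5): L=7.9121, (cx,cy)=(0.1939,0.9810)
member 9 (4-6): L=2.8260, (cx,cy)=(1.0000,0.0000)
member 10 (5-6): L=7.8688, (cx,cy)=(0.1642,-0.9864)
solve A·x = −loads:
  F[0-1] = -4085.8808 N (compression)
  F[0-2] = -4306.4508 N (compression)
  F[1-2] = +3264.7243 N (tension)
  F[1-3] = +1307.4802 N (tension)
  F[2-3] = -1785.7794 N (compression)
  F[2-4] = -890.1897 N (compression)
  F[3-4] = +1615.4175 N (tension)
  F[3-5] = +567.8813 N (tension)
  F[4-5] = -1611.7189 N (compression)
  F[4-6] = -246.6831 N (compression)
  F[5-6] = +1502.3981 N (tension)
  Rx@0 = +5189.8100 N
  Ry@0 = +3989.2479 N
  Ry@6 = -1482.0079 N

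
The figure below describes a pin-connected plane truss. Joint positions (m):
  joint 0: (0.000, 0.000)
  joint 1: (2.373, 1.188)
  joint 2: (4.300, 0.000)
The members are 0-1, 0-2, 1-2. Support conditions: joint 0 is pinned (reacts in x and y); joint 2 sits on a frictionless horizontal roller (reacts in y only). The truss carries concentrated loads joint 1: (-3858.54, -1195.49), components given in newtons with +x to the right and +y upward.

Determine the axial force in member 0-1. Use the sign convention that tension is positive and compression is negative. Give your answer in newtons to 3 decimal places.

N=3 nodes, M=3 members, R=3 reactions → 2N=6, M+R=6
member 0 (0-1): L=2.6538, (cx,cy)=(0.8942,0.4477)
member 1 (0-2): L=4.3000, (cx,cy)=(1.0000,0.0000)
member 2 (1-2): L=2.2638, (cx,cy)=(0.8512,-0.5248)
solve A·x = −loads:
  F[0-1] = -3578.0719 N (compression)
  F[0-2] = -659.0246 N (compression)
  F[1-2] = +774.1996 N (tension)
  Rx@0 = +3858.5400 N
  Ry@0 = +1601.7802 N
  Ry@2 = -406.2902 N

-3578.072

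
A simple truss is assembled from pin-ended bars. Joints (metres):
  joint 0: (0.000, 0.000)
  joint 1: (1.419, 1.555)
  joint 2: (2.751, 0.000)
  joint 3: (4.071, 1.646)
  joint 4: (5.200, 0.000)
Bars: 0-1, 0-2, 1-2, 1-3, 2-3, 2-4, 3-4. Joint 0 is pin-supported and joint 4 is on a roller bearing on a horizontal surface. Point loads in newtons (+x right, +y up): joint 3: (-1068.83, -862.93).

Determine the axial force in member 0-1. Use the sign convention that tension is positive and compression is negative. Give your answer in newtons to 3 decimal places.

N=5 nodes, M=7 members, R=3 reactions → 2N=10, M+R=10
member 0 (0-1): L=2.1051, (cx,cy)=(0.6741,0.7387)
member 1 (0-2): L=2.7510, (cx,cy)=(1.0000,0.0000)
member 2 (1-2): L=2.0475, (cx,cy)=(0.6506,-0.7595)
member 3 (1-3): L=2.6536, (cx,cy)=(0.9994,0.0343)
member 4 (2-3): L=2.1099, (cx,cy)=(0.6256,0.7801)
member 5 (2-4): L=2.4490, (cx,cy)=(1.0000,0.0000)
member 6 (3-4): L=1.9960, (cx,cy)=(0.5656,-0.8247)
solve A·x = −loads:
  F[0-1] = -711.6585 N (compression)
  F[0-2] = -589.1248 N (compression)
  F[1-2] = +651.3555 N (tension)
  F[1-3] = -903.9762 N (compression)
  F[2-3] = -634.1015 N (compression)
  F[2-4] = +231.3207 N (tension)
  F[3-4] = -408.9573 N (compression)
  Rx@0 = +1068.8300 N
  Ry@0 = +525.6812 N
  Ry@4 = +337.2488 N

-711.658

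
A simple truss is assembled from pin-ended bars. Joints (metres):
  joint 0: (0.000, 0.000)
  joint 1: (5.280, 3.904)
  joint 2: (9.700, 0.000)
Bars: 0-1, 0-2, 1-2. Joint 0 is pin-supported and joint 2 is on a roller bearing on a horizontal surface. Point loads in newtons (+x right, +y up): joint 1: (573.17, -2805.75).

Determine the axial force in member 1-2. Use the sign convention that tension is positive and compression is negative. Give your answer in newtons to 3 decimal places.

N=3 nodes, M=3 members, R=3 reactions → 2N=6, M+R=6
member 0 (0-1): L=6.5666, (cx,cy)=(0.8041,0.5945)
member 1 (0-2): L=9.7000, (cx,cy)=(1.0000,0.0000)
member 2 (1-2): L=5.8973, (cx,cy)=(0.7495,-0.6620)
solve A·x = −loads:
  F[0-1] = -1762.4235 N (compression)
  F[0-2] = +1990.2904 N (tension)
  F[1-2] = -2655.4864 N (compression)
  Rx@0 = -573.1700 N
  Ry@0 = +1047.8102 N
  Ry@2 = +1757.9398 N

-2655.486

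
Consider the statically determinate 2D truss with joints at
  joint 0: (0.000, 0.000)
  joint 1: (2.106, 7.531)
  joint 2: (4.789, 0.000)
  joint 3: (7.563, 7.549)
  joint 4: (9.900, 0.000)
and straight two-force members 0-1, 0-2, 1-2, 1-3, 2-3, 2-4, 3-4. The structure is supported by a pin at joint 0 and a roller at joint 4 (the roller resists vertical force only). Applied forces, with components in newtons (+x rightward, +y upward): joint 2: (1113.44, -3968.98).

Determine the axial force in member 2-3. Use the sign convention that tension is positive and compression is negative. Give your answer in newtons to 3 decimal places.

2050.040

N=5 nodes, M=7 members, R=3 reactions → 2N=10, M+R=10
member 0 (0-1): L=7.8199, (cx,cy)=(0.2693,0.9631)
member 1 (0-2): L=4.7890, (cx,cy)=(1.0000,0.0000)
member 2 (1-2): L=7.9947, (cx,cy)=(0.3356,-0.9420)
member 3 (1-3): L=5.4570, (cx,cy)=(1.0000,0.0033)
member 4 (2-3): L=8.0425, (cx,cy)=(0.3449,0.9386)
member 5 (2-4): L=5.1110, (cx,cy)=(1.0000,0.0000)
member 6 (3-4): L=7.9025, (cx,cy)=(0.2957,-0.9553)
solve A·x = −loads:
  F[0-1] = -2127.6463 N (compression)
  F[0-2] = +1686.4409 N (tension)
  F[1-2] = +2170.6292 N (tension)
  F[1-3] = -1301.4698 N (compression)
  F[2-3] = +2050.0404 N (tension)
  F[2-4] = +594.3713 N (tension)
  F[3-4] = -2009.8413 N (compression)
  Rx@0 = -1113.4400 N
  Ry@0 = +2049.0360 N
  Ry@4 = +1919.9440 N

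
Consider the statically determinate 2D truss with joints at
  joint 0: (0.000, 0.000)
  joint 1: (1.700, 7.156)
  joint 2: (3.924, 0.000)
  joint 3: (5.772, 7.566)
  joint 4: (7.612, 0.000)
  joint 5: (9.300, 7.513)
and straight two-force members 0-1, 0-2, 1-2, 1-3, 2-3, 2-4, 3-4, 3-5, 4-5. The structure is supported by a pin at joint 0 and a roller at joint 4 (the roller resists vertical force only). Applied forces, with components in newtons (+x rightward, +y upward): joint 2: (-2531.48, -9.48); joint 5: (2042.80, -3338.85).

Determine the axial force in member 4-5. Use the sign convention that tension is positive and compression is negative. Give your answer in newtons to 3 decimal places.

N=6 nodes, M=9 members, R=3 reactions → 2N=12, M+R=12
member 0 (0-1): L=7.3552, (cx,cy)=(0.2311,0.9729)
member 1 (0-2): L=3.9240, (cx,cy)=(1.0000,0.0000)
member 2 (1-2): L=7.4936, (cx,cy)=(0.2968,-0.9549)
member 3 (1-3): L=4.0926, (cx,cy)=(0.9950,0.1002)
member 4 (2-3): L=7.7884, (cx,cy)=(0.2373,0.9714)
member 5 (2-4): L=3.6880, (cx,cy)=(1.0000,0.0000)
member 6 (3-4): L=7.7865, (cx,cy)=(0.2363,-0.9717)
member 7 (3-5): L=3.5284, (cx,cy)=(0.9999,-0.0150)
member 8 (4-5): L=7.7003, (cx,cy)=(0.2192,0.9757)
solve A·x = −loads:
  F[0-1] = +2828.6374 N (tension)
  F[0-2] = -1142.4639 N (compression)
  F[1-2] = -2727.6043 N (compression)
  F[1-3] = +1470.6957 N (tension)
  F[2-3] = +2691.0395 N (tension)
  F[2-4] = -59.0144 N (compression)
  F[3-4] = -2885.0507 N (compression)
  F[3-5] = +2783.8824 N (tension)
  F[4-5] = -3379.2257 N (compression)
  Rx@0 = +488.6800 N
  Ry@0 = -2752.0458 N
  Ry@4 = +6100.3758 N

-3379.226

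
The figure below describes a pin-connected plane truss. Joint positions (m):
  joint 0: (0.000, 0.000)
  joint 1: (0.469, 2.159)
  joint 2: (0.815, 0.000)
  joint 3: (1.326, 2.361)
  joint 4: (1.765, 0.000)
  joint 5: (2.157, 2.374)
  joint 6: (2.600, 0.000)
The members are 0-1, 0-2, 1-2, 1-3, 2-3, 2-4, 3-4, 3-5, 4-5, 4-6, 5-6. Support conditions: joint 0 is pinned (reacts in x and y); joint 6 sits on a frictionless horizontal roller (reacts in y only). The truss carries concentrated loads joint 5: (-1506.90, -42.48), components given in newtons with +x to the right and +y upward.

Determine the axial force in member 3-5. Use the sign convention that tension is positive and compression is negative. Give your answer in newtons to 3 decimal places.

N=7 nodes, M=11 members, R=3 reactions → 2N=14, M+R=14
member 0 (0-1): L=2.2094, (cx,cy)=(0.2123,0.9772)
member 1 (0-2): L=0.8150, (cx,cy)=(1.0000,0.0000)
member 2 (1-2): L=2.1865, (cx,cy)=(0.1582,-0.9874)
member 3 (1-3): L=0.8805, (cx,cy)=(0.9733,0.2294)
member 4 (2-3): L=2.4157, (cx,cy)=(0.2115,0.9774)
member 5 (2-4): L=0.9500, (cx,cy)=(1.0000,0.0000)
member 6 (3-4): L=2.4015, (cx,cy)=(0.1828,-0.9831)
member 7 (3-5): L=0.8311, (cx,cy)=(0.9999,0.0156)
member 8 (4-5): L=2.4061, (cx,cy)=(0.1629,0.9866)
member 9 (4-6): L=0.8350, (cx,cy)=(1.0000,0.0000)
member 10 (5-6): L=2.4150, (cx,cy)=(0.1834,-0.9830)
solve A·x = −loads:
  F[0-1] = -1415.4122 N (compression)
  F[0-2] = -1206.4373 N (compression)
  F[1-2] = +1280.7009 N (tension)
  F[1-3] = -516.9082 N (compression)
  F[2-3] = -1293.8443 N (compression)
  F[2-4] = -730.0844 N (compression)
  F[3-4] = +1390.4551 N (tension)
  F[3-5] = -1031.1238 N (compression)
  F[4-5] = -1385.5357 N (compression)
  F[4-6] = -250.1762 N (compression)
  F[5-6] = +1363.8159 N (tension)
  Rx@0 = +1506.9000 N
  Ry@0 = +1383.1536 N
  Ry@6 = -1340.6736 N

-1031.124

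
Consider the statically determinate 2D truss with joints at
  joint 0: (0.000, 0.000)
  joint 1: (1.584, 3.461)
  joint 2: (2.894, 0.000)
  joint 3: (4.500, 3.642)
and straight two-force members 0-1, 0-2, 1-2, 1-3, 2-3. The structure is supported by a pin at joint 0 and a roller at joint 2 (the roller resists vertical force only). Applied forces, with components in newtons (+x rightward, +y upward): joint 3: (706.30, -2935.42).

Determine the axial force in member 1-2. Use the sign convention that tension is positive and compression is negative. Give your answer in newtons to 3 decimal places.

-2555.642

N=4 nodes, M=5 members, R=3 reactions → 2N=8, M+R=8
member 0 (0-1): L=3.8063, (cx,cy)=(0.4162,0.9093)
member 1 (0-2): L=2.8940, (cx,cy)=(1.0000,0.0000)
member 2 (1-2): L=3.7006, (cx,cy)=(0.3540,-0.9352)
member 3 (1-3): L=2.9216, (cx,cy)=(0.9981,0.0620)
member 4 (2-3): L=3.9804, (cx,cy)=(0.4035,0.9150)
solve A·x = −loads:
  F[0-1] = +2769.0093 N (tension)
  F[0-2] = -446.0429 N (compression)
  F[1-2] = -2555.6417 N (compression)
  F[1-3] = +2060.9844 N (tension)
  F[2-3] = -3347.6940 N (compression)
  Rx@0 = -706.3000 N
  Ry@0 = -2517.8401 N
  Ry@2 = +5453.2601 N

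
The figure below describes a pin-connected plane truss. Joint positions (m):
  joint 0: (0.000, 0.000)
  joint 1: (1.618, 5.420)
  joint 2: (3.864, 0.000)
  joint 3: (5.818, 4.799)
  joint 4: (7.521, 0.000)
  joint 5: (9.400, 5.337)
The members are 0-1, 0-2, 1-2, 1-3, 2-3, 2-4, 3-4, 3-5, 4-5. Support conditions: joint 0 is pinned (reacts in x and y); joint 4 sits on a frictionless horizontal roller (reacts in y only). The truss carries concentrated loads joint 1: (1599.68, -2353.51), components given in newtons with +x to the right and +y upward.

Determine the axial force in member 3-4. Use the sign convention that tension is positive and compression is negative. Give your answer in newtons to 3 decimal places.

N=6 nodes, M=9 members, R=3 reactions → 2N=12, M+R=12
member 0 (0-1): L=5.6564, (cx,cy)=(0.2861,0.9582)
member 1 (0-2): L=3.8640, (cx,cy)=(1.0000,0.0000)
member 2 (1-2): L=5.8669, (cx,cy)=(0.3828,-0.9238)
member 3 (1-3): L=4.2457, (cx,cy)=(0.9892,-0.1463)
member 4 (2-3): L=5.1816, (cx,cy)=(0.3771,0.9262)
member 5 (2-4): L=3.6570, (cx,cy)=(1.0000,0.0000)
member 6 (3-4): L=5.0922, (cx,cy)=(0.3344,-0.9424)
member 7 (3-5): L=3.6222, (cx,cy)=(0.9889,0.1485)
member 8 (4-5): L=5.6581, (cx,cy)=(0.3321,0.9432)
solve A·x = −loads:
  F[0-1] = -724.6701 N (compression)
  F[0-2] = +1806.9719 N (tension)
  F[1-2] = -1605.0707 N (compression)
  F[1-3] = -1205.4780 N (compression)
  F[2-3] = +1601.0011 N (tension)
  F[2-4] = +588.7648 N (tension)
  F[3-4] = -1760.4899 N (compression)
  F[3-5] = +0.0000 N (tension)
  F[4-5] = -0.0000 N (compression)
  Rx@0 = -1599.6800 N
  Ry@0 = +694.3896 N
  Ry@4 = +1659.1204 N

-1760.490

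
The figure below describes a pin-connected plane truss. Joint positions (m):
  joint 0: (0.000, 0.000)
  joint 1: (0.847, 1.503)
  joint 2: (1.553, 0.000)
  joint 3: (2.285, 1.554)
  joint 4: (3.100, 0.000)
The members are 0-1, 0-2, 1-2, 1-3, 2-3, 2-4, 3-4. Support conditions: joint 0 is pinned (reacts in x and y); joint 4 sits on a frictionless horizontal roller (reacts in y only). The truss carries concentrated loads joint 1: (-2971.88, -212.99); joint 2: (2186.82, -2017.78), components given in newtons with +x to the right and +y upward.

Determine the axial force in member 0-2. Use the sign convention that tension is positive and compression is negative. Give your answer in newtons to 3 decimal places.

681.617

N=5 nodes, M=7 members, R=3 reactions → 2N=10, M+R=10
member 0 (0-1): L=1.7252, (cx,cy)=(0.4909,0.8712)
member 1 (0-2): L=1.5530, (cx,cy)=(1.0000,0.0000)
member 2 (1-2): L=1.6606, (cx,cy)=(0.4252,-0.9051)
member 3 (1-3): L=1.4389, (cx,cy)=(0.9994,0.0354)
member 4 (2-3): L=1.7178, (cx,cy)=(0.4261,0.9047)
member 5 (2-4): L=1.5470, (cx,cy)=(1.0000,0.0000)
member 6 (3-4): L=1.7547, (cx,cy)=(0.4645,-0.8856)
solve A·x = −loads:
  F[0-1] = -2987.4316 N (compression)
  F[0-2] = +681.6168 N (tension)
  F[1-2] = +2654.8748 N (tension)
  F[1-3] = +376.6962 N (tension)
  F[2-3] = -425.7917 N (compression)
  F[2-4] = -195.0154 N (compression)
  F[3-4] = +419.8810 N (tension)
  Rx@0 = +785.0600 N
  Ry@0 = +2602.6154 N
  Ry@4 = -371.8454 N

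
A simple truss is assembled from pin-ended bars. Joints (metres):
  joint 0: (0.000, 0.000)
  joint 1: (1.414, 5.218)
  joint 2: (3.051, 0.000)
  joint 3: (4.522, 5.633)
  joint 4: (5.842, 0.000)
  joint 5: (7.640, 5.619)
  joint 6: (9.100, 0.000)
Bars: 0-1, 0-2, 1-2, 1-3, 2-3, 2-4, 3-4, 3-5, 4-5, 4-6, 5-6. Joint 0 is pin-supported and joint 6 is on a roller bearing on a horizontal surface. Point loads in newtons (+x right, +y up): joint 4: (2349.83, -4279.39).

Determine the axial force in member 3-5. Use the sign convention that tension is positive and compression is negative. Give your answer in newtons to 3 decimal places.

-1590.651

N=7 nodes, M=11 members, R=3 reactions → 2N=14, M+R=14
member 0 (0-1): L=5.4062, (cx,cy)=(0.2616,0.9652)
member 1 (0-2): L=3.0510, (cx,cy)=(1.0000,0.0000)
member 2 (1-2): L=5.4688, (cx,cy)=(0.2993,-0.9541)
member 3 (1-3): L=3.1356, (cx,cy)=(0.9912,0.1324)
member 4 (2-3): L=5.8219, (cx,cy)=(0.2527,0.9676)
member 5 (2-4): L=2.7910, (cx,cy)=(1.0000,0.0000)
member 6 (3-4): L=5.7856, (cx,cy)=(0.2282,-0.9736)
member 7 (3-5): L=3.1180, (cx,cy)=(1.0000,-0.0045)
member 8 (4-5): L=5.8997, (cx,cy)=(0.3048,0.9524)
member 9 (4-6): L=3.2580, (cx,cy)=(1.0000,0.0000)
member 10 (5-6): L=5.8056, (cx,cy)=(0.2515,-0.9679)
solve A·x = −loads:
  F[0-1] = -1587.3731 N (compression)
  F[0-2] = +2765.0104 N (tension)
  F[1-2] = +1485.4170 N (tension)
  F[1-3] = -867.4516 N (compression)
  F[2-3] = -1464.8359 N (compression)
  F[2-4] = +3579.7656 N (tension)
  F[3-4] = +1580.9549 N (tension)
  F[3-5] = -1590.6511 N (compression)
  F[4-5] = +2876.9965 N (tension)
  F[4-6] = +713.8317 N (tension)
  F[5-6] = -2838.4982 N (compression)
  Rx@0 = -2349.8300 N
  Ry@0 = +1532.1157 N
  Ry@6 = +2747.2743 N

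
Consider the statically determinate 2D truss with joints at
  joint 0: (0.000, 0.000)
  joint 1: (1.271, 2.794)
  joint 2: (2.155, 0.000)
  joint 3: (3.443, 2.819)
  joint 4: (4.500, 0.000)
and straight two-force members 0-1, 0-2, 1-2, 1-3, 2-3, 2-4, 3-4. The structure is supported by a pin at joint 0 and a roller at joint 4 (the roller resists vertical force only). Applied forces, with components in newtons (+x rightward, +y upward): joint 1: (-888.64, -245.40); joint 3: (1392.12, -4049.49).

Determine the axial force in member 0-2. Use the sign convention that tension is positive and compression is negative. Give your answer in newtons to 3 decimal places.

870.555

N=5 nodes, M=7 members, R=3 reactions → 2N=10, M+R=10
member 0 (0-1): L=3.0695, (cx,cy)=(0.4141,0.9102)
member 1 (0-2): L=2.1550, (cx,cy)=(1.0000,0.0000)
member 2 (1-2): L=2.9305, (cx,cy)=(0.3017,-0.9534)
member 3 (1-3): L=2.1721, (cx,cy)=(0.9999,0.0115)
member 4 (2-3): L=3.0993, (cx,cy)=(0.4156,0.9096)
member 5 (2-4): L=2.3450, (cx,cy)=(1.0000,0.0000)
member 6 (3-4): L=3.0106, (cx,cy)=(0.3511,-0.9363)
solve A·x = −loads:
  F[0-1] = -886.4980 N (compression)
  F[0-2] = +870.5548 N (tension)
  F[1-2] = +593.1013 N (tension)
  F[1-3] = +342.6765 N (tension)
  F[2-3] = -621.7010 N (compression)
  F[2-4] = +1307.8306 N (tension)
  F[3-4] = -3725.0895 N (compression)
  Rx@0 = -503.4800 N
  Ry@0 = +806.9292 N
  Ry@4 = +3487.9608 N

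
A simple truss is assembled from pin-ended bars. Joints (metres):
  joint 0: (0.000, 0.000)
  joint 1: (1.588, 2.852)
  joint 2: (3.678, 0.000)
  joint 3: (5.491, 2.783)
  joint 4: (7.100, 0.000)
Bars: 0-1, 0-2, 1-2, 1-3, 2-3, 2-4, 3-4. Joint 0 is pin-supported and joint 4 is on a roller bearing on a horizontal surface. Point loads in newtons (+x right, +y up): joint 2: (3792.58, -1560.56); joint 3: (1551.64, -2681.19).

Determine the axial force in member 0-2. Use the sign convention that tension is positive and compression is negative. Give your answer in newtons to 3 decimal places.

5762.689

N=5 nodes, M=7 members, R=3 reactions → 2N=10, M+R=10
member 0 (0-1): L=3.2643, (cx,cy)=(0.4865,0.8737)
member 1 (0-2): L=3.6780, (cx,cy)=(1.0000,0.0000)
member 2 (1-2): L=3.5358, (cx,cy)=(0.5911,-0.8066)
member 3 (1-3): L=3.9036, (cx,cy)=(0.9998,-0.0177)
member 4 (2-3): L=3.3215, (cx,cy)=(0.5458,0.8379)
member 5 (2-4): L=3.4220, (cx,cy)=(1.0000,0.0000)
member 6 (3-4): L=3.2146, (cx,cy)=(0.5005,-0.8657)
solve A·x = −loads:
  F[0-1] = -860.2061 N (compression)
  F[0-2] = +5762.6888 N (tension)
  F[1-2] = +953.2782 N (tension)
  F[1-3] = -982.0992 N (compression)
  F[2-3] = +944.8101 N (tension)
  F[2-4] = +2017.8656 N (tension)
  F[3-4] = -4031.5291 N (compression)
  Rx@0 = -5344.2200 N
  Ry@0 = +751.5573 N
  Ry@4 = +3490.1927 N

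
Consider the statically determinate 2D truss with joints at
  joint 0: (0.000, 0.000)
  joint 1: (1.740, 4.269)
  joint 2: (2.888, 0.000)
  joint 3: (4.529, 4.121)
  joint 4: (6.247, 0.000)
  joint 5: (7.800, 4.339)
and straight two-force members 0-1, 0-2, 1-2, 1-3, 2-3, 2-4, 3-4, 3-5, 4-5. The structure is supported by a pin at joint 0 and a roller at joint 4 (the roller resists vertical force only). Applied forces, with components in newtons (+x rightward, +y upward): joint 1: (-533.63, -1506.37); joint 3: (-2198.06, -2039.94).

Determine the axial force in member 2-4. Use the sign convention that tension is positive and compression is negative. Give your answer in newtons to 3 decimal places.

34.949

N=6 nodes, M=9 members, R=3 reactions → 2N=12, M+R=12
member 0 (0-1): L=4.6100, (cx,cy)=(0.3774,0.9260)
member 1 (0-2): L=2.8880, (cx,cy)=(1.0000,0.0000)
member 2 (1-2): L=4.4207, (cx,cy)=(0.2597,-0.9657)
member 3 (1-3): L=2.7929, (cx,cy)=(0.9986,-0.0530)
member 4 (2-3): L=4.4357, (cx,cy)=(0.3700,0.9291)
member 5 (2-4): L=3.3590, (cx,cy)=(1.0000,0.0000)
member 6 (3-4): L=4.4648, (cx,cy)=(0.3848,-0.9230)
member 7 (3-5): L=3.2783, (cx,cy)=(0.9978,0.0665)
member 8 (4-5): L=4.6085, (cx,cy)=(0.3370,0.9415)
solve A·x = −loads:
  F[0-1] = -3739.0419 N (compression)
  F[0-2] = -1320.4201 N (compression)
  F[1-2] = +2103.8511 N (tension)
  F[1-3] = -1425.9915 N (compression)
  F[2-3] = -2186.8260 N (compression)
  F[2-4] = +34.9488 N (tension)
  F[3-4] = -90.8255 N (compression)
  F[3-5] = +0.0000 N (tension)
  F[4-5] = -0.0000 N (compression)
  Rx@0 = +2731.6900 N
  Ry@0 = +3462.4777 N
  Ry@4 = +83.8323 N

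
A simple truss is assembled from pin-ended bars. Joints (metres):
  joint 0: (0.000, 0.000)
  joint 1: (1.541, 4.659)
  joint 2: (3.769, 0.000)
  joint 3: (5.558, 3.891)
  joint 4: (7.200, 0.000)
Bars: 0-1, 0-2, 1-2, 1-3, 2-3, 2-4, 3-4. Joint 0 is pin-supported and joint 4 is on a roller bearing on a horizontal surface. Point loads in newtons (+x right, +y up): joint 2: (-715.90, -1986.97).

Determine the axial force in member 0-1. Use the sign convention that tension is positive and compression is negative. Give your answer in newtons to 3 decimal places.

N=5 nodes, M=7 members, R=3 reactions → 2N=10, M+R=10
member 0 (0-1): L=4.9072, (cx,cy)=(0.3140,0.9494)
member 1 (0-2): L=3.7690, (cx,cy)=(1.0000,0.0000)
member 2 (1-2): L=5.1643, (cx,cy)=(0.4314,-0.9022)
member 3 (1-3): L=4.0898, (cx,cy)=(0.9822,-0.1878)
member 4 (2-3): L=4.2826, (cx,cy)=(0.4177,0.9086)
member 5 (2-4): L=3.4310, (cx,cy)=(1.0000,0.0000)
member 6 (3-4): L=4.2233, (cx,cy)=(0.3888,-0.9213)
solve A·x = −loads:
  F[0-1] = -997.2952 N (compression)
  F[0-2] = -402.7233 N (compression)
  F[1-2] = +1228.2064 N (tension)
  F[1-3] = -858.3206 N (compression)
  F[2-3] = +967.3949 N (tension)
  F[2-4] = +438.9316 N (tension)
  F[3-4] = -1128.9456 N (compression)
  Rx@0 = +715.9000 N
  Ry@0 = +946.8464 N
  Ry@4 = +1040.1236 N

-997.295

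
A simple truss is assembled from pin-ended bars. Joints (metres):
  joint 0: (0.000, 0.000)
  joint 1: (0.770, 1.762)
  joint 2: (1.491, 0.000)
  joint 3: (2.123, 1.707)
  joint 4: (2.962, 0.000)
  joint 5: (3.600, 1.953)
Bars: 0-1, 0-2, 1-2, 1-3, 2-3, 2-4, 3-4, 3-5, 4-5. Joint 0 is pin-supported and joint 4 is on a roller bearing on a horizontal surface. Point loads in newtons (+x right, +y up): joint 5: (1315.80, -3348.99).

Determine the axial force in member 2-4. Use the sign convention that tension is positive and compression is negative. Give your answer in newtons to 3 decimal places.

-660.357

N=6 nodes, M=9 members, R=3 reactions → 2N=12, M+R=12
member 0 (0-1): L=1.9229, (cx,cy)=(0.4004,0.9163)
member 1 (0-2): L=1.4910, (cx,cy)=(1.0000,0.0000)
member 2 (1-2): L=1.9038, (cx,cy)=(0.3787,-0.9255)
member 3 (1-3): L=1.3541, (cx,cy)=(0.9992,-0.0406)
member 4 (2-3): L=1.8202, (cx,cy)=(0.3472,0.9378)
member 5 (2-4): L=1.4710, (cx,cy)=(1.0000,0.0000)
member 6 (3-4): L=1.9020, (cx,cy)=(0.4411,-0.8975)
member 7 (3-5): L=1.4973, (cx,cy)=(0.9864,0.1643)
member 8 (4-5): L=2.0546, (cx,cy)=(0.3105,0.9506)
solve A·x = −loads:
  F[0-1] = +1734.0266 N (tension)
  F[0-2] = +621.4318 N (tension)
  F[1-2] = -1776.8642 N (compression)
  F[1-3] = +1368.4219 N (tension)
  F[2-3] = +1753.6062 N (tension)
  F[2-4] = -660.3570 N (compression)
  F[3-4] = -1297.5218 N (compression)
  F[3-5] = +2583.6059 N (tension)
  F[4-5] = -3969.6967 N (compression)
  Rx@0 = -1315.8000 N
  Ry@0 = -1588.9308 N
  Ry@4 = +4937.9208 N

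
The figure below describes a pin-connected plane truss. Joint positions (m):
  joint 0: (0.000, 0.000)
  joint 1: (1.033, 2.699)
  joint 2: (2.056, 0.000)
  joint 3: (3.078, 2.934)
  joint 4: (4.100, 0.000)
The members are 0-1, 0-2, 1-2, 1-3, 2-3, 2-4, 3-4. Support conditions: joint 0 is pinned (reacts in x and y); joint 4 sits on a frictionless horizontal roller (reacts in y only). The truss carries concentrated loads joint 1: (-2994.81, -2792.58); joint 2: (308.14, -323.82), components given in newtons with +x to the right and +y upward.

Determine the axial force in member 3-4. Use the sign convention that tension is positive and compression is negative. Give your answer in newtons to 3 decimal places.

N=5 nodes, M=7 members, R=3 reactions → 2N=10, M+R=10
member 0 (0-1): L=2.8899, (cx,cy)=(0.3574,0.9339)
member 1 (0-2): L=2.0560, (cx,cy)=(1.0000,0.0000)
member 2 (1-2): L=2.8864, (cx,cy)=(0.3544,-0.9351)
member 3 (1-3): L=2.0585, (cx,cy)=(0.9935,0.1142)
member 4 (2-3): L=3.1069, (cx,cy)=(0.3289,0.9443)
member 5 (2-4): L=2.0440, (cx,cy)=(1.0000,0.0000)
member 6 (3-4): L=3.1069, (cx,cy)=(0.3289,-0.9443)
solve A·x = −loads:
  F[0-1] = -4520.5426 N (compression)
  F[0-2] = -1070.8101 N (compression)
  F[1-2] = +1627.1199 N (tension)
  F[1-3] = +807.5387 N (tension)
  F[2-3] = -1268.2544 N (compression)
  F[2-4] = -385.0731 N (compression)
  F[3-4] = +1170.6304 N (tension)
  Rx@0 = +2686.6700 N
  Ry@0 = +4221.8837 N
  Ry@4 = -1105.4837 N

1170.630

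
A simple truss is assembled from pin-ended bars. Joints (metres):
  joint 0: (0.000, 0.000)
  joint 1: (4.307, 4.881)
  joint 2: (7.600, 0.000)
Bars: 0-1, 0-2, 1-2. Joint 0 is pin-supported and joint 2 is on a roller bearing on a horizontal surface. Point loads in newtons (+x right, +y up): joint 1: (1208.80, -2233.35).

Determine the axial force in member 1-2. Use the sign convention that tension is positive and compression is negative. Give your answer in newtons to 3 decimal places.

N=3 nodes, M=3 members, R=3 reactions → 2N=6, M+R=6
member 0 (0-1): L=6.5096, (cx,cy)=(0.6616,0.7498)
member 1 (0-2): L=7.6000, (cx,cy)=(1.0000,0.0000)
member 2 (1-2): L=5.8880, (cx,cy)=(0.5593,-0.8290)
solve A·x = −loads:
  F[0-1] = -255.1961 N (compression)
  F[0-2] = +1377.6485 N (tension)
  F[1-2] = -2463.2650 N (compression)
  Rx@0 = -1208.8000 N
  Ry@0 = +191.3512 N
  Ry@2 = +2041.9988 N

-2463.265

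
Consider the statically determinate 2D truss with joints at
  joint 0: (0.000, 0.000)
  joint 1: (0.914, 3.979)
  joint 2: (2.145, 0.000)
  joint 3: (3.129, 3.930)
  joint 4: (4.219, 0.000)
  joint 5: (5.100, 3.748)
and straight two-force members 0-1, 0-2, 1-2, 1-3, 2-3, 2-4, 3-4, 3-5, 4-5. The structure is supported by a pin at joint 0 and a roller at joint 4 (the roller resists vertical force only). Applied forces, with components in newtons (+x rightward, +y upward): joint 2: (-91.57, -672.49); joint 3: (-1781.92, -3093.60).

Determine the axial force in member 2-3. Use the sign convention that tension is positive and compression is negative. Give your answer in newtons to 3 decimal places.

-2217.091

N=6 nodes, M=9 members, R=3 reactions → 2N=12, M+R=12
member 0 (0-1): L=4.0826, (cx,cy)=(0.2239,0.9746)
member 1 (0-2): L=2.1450, (cx,cy)=(1.0000,0.0000)
member 2 (1-2): L=4.1651, (cx,cy)=(0.2956,-0.9553)
member 3 (1-3): L=2.2155, (cx,cy)=(0.9998,-0.0221)
member 4 (2-3): L=4.0513, (cx,cy)=(0.2429,0.9701)
member 5 (2-4): L=2.0740, (cx,cy)=(1.0000,0.0000)
member 6 (3-4): L=4.0784, (cx,cy)=(0.2673,-0.9636)
member 7 (3-5): L=1.9794, (cx,cy)=(0.9958,-0.0919)
member 8 (4-5): L=3.8502, (cx,cy)=(0.2288,0.9735)
solve A·x = −loads:
  F[0-1] = -2862.3456 N (compression)
  F[0-2] = -1232.6810 N (compression)
  F[1-2] = +2955.2108 N (tension)
  F[1-3] = -1514.6018 N (compression)
  F[2-3] = -2217.0905 N (compression)
  F[2-4] = +270.8074 N (tension)
  F[3-4] = -1013.2562 N (compression)
  F[3-5] = +0.0000 N (tension)
  F[4-5] = -0.0000 N (compression)
  Rx@0 = +1873.4900 N
  Ry@0 = +2789.6928 N
  Ry@4 = +976.3972 N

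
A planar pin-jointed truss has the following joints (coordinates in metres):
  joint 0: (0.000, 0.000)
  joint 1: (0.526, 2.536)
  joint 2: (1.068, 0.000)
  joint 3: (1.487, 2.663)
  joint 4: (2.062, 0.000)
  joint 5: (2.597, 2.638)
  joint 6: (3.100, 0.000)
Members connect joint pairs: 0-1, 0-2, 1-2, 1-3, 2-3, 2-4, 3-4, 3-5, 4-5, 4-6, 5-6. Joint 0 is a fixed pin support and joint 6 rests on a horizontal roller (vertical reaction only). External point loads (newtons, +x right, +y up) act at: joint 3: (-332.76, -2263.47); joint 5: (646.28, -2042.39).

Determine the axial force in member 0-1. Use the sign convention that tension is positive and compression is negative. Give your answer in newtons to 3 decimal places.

N=7 nodes, M=11 members, R=3 reactions → 2N=14, M+R=14
member 0 (0-1): L=2.5900, (cx,cy)=(0.2031,0.9792)
member 1 (0-2): L=1.0680, (cx,cy)=(1.0000,0.0000)
member 2 (1-2): L=2.5933, (cx,cy)=(0.2090,-0.9779)
member 3 (1-3): L=0.9694, (cx,cy)=(0.9914,0.1310)
member 4 (2-3): L=2.6958, (cx,cy)=(0.1554,0.9878)
member 5 (2-4): L=0.9940, (cx,cy)=(1.0000,0.0000)
member 6 (3-4): L=2.7244, (cx,cy)=(0.2111,-0.9775)
member 7 (3-5): L=1.1103, (cx,cy)=(0.9997,-0.0225)
member 8 (4-5): L=2.6917, (cx,cy)=(0.1988,0.9800)
member 9 (4-6): L=1.0380, (cx,cy)=(1.0000,0.0000)
member 10 (5-6): L=2.6855, (cx,cy)=(0.1873,-0.9823)
solve A·x = −loads:
  F[0-1] = -1271.5154 N (compression)
  F[0-2] = +571.7530 N (tension)
  F[1-2] = +1204.2243 N (tension)
  F[1-3] = -514.3522 N (compression)
  F[2-3] = -1192.1169 N (compression)
  F[2-4] = +1008.7285 N (tension)
  F[3-4] = -1038.6235 N (compression)
  F[3-5] = -143.2751 N (compression)
  F[4-5] = +1035.8947 N (tension)
  F[4-6] = +583.6255 N (tension)
  F[5-6] = -3115.9876 N (compression)
  Rx@0 = -313.5200 N
  Ry@0 = +1245.0169 N
  Ry@6 = +3060.8431 N

-1271.515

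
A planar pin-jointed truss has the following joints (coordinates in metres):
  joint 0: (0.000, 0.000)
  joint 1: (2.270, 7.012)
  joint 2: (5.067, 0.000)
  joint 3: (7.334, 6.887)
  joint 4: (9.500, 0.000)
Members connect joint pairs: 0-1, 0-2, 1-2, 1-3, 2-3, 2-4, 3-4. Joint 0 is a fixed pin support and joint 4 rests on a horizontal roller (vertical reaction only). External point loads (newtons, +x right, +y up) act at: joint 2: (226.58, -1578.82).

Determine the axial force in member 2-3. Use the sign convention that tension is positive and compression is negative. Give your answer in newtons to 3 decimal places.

N=5 nodes, M=7 members, R=3 reactions → 2N=10, M+R=10
member 0 (0-1): L=7.3703, (cx,cy)=(0.3080,0.9514)
member 1 (0-2): L=5.0670, (cx,cy)=(1.0000,0.0000)
member 2 (1-2): L=7.5493, (cx,cy)=(0.3705,-0.9288)
member 3 (1-3): L=5.0655, (cx,cy)=(0.9997,-0.0247)
member 4 (2-3): L=7.2505, (cx,cy)=(0.3127,0.9499)
member 5 (2-4): L=4.4330, (cx,cy)=(1.0000,0.0000)
member 6 (3-4): L=7.2196, (cx,cy)=(0.3000,-0.9539)
solve A·x = −loads:
  F[0-1] = -774.3707 N (compression)
  F[0-2] = +465.0813 N (tension)
  F[1-2] = +807.4642 N (tension)
  F[1-3] = -537.8304 N (compression)
  F[2-3] = +872.5692 N (tension)
  F[2-4] = +264.8429 N (tension)
  F[3-4] = -882.7581 N (compression)
  Rx@0 = -226.5800 N
  Ry@0 = +736.7273 N
  Ry@4 = +842.0927 N

872.569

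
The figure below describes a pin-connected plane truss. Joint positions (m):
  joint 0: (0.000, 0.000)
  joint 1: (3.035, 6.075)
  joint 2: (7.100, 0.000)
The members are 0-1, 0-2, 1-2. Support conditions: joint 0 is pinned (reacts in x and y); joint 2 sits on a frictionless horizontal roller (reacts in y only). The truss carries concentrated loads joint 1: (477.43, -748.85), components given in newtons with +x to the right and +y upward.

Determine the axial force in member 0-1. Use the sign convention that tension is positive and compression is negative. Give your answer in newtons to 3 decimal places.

-22.623

N=3 nodes, M=3 members, R=3 reactions → 2N=6, M+R=6
member 0 (0-1): L=6.7909, (cx,cy)=(0.4469,0.8946)
member 1 (0-2): L=7.1000, (cx,cy)=(1.0000,0.0000)
member 2 (1-2): L=7.3096, (cx,cy)=(0.5561,-0.8311)
solve A·x = −loads:
  F[0-1] = -22.6228 N (compression)
  F[0-2] = +487.5405 N (tension)
  F[1-2] = -876.6822 N (compression)
  Rx@0 = -477.4300 N
  Ry@0 = +20.2377 N
  Ry@2 = +728.6123 N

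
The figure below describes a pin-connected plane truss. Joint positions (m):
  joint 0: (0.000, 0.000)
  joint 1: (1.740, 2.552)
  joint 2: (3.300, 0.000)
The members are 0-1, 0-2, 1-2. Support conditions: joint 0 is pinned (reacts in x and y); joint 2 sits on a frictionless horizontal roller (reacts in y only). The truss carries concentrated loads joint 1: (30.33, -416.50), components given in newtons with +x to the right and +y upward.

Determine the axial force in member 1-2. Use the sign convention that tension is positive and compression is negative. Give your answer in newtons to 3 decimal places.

N=3 nodes, M=3 members, R=3 reactions → 2N=6, M+R=6
member 0 (0-1): L=3.0887, (cx,cy)=(0.5633,0.8262)
member 1 (0-2): L=3.3000, (cx,cy)=(1.0000,0.0000)
member 2 (1-2): L=2.9910, (cx,cy)=(0.5216,-0.8532)
solve A·x = −loads:
  F[0-1] = -209.9128 N (compression)
  F[0-2] = +148.5816 N (tension)
  F[1-2] = -284.8802 N (compression)
  Rx@0 = -30.3300 N
  Ry@0 = +173.4357 N
  Ry@2 = +243.0643 N

-284.880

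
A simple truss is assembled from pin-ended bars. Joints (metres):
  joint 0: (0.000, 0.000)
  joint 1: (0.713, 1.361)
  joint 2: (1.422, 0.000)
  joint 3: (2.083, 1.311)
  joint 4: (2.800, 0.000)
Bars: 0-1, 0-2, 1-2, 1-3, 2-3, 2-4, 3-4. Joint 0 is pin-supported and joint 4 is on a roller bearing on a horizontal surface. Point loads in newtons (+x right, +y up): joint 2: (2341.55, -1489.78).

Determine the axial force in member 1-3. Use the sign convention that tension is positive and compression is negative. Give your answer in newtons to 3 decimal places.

-781.412

N=5 nodes, M=7 members, R=3 reactions → 2N=10, M+R=10
member 0 (0-1): L=1.5365, (cx,cy)=(0.4641,0.8858)
member 1 (0-2): L=1.4220, (cx,cy)=(1.0000,0.0000)
member 2 (1-2): L=1.5346, (cx,cy)=(0.4620,-0.8869)
member 3 (1-3): L=1.3709, (cx,cy)=(0.9993,-0.0365)
member 4 (2-3): L=1.4682, (cx,cy)=(0.4502,0.8929)
member 5 (2-4): L=1.3780, (cx,cy)=(1.0000,0.0000)
member 6 (3-4): L=1.4943, (cx,cy)=(0.4798,-0.8774)
solve A·x = −loads:
  F[0-1] = -827.7033 N (compression)
  F[0-2] = +2725.6504 N (tension)
  F[1-2] = +858.8405 N (tension)
  F[1-3] = -781.4125 N (compression)
  F[2-3] = +815.4063 N (tension)
  F[2-4] = +413.7902 N (tension)
  F[3-4] = -862.3566 N (compression)
  Rx@0 = -2341.5500 N
  Ry@0 = +733.1846 N
  Ry@4 = +756.5954 N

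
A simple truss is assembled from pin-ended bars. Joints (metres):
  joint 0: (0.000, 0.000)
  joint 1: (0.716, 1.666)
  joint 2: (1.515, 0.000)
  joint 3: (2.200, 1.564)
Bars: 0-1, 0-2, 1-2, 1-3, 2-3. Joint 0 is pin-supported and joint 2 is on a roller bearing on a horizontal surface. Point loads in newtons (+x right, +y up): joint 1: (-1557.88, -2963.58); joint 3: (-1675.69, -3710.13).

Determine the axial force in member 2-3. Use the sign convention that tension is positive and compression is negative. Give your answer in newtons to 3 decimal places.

N=4 nodes, M=5 members, R=3 reactions → 2N=8, M+R=8
member 0 (0-1): L=1.8133, (cx,cy)=(0.3949,0.9187)
member 1 (0-2): L=1.5150, (cx,cy)=(1.0000,0.0000)
member 2 (1-2): L=1.8477, (cx,cy)=(0.4324,-0.9017)
member 3 (1-3): L=1.4875, (cx,cy)=(0.9976,-0.0686)
member 4 (2-3): L=1.7074, (cx,cy)=(0.4012,0.9160)
solve A·x = −loads:
  F[0-1] = -3622.8696 N (compression)
  F[0-2] = -1803.0767 N (compression)
  F[1-2] = +408.4647 N (tension)
  F[1-3] = -49.3627 N (compression)
  F[2-3] = -4054.0734 N (compression)
  Rx@0 = +3233.5700 N
  Ry@0 = +3328.4941 N
  Ry@2 = +3345.2159 N

-4054.073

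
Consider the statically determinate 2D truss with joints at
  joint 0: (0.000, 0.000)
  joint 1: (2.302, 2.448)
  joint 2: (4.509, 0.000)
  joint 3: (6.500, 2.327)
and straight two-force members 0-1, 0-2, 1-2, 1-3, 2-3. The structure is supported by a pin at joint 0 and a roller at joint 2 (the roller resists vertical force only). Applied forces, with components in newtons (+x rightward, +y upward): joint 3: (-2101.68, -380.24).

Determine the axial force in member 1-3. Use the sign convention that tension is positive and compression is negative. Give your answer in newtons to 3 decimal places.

-1734.311

N=4 nodes, M=5 members, R=3 reactions → 2N=8, M+R=8
member 0 (0-1): L=3.3603, (cx,cy)=(0.6850,0.7285)
member 1 (0-2): L=4.5090, (cx,cy)=(1.0000,0.0000)
member 2 (1-2): L=3.2960, (cx,cy)=(0.6696,-0.7427)
member 3 (1-3): L=4.1997, (cx,cy)=(0.9996,-0.0288)
member 4 (2-3): L=3.0625, (cx,cy)=(0.6501,0.7598)
solve A·x = −loads:
  F[0-1] = -1258.3903 N (compression)
  F[0-2] = -1239.6209 N (compression)
  F[1-2] = +1301.5679 N (tension)
  F[1-3] = -1734.3108 N (compression)
  F[2-3] = -566.1875 N (compression)
  Rx@0 = +2101.6800 N
  Ry@0 = +916.7335 N
  Ry@2 = -536.4935 N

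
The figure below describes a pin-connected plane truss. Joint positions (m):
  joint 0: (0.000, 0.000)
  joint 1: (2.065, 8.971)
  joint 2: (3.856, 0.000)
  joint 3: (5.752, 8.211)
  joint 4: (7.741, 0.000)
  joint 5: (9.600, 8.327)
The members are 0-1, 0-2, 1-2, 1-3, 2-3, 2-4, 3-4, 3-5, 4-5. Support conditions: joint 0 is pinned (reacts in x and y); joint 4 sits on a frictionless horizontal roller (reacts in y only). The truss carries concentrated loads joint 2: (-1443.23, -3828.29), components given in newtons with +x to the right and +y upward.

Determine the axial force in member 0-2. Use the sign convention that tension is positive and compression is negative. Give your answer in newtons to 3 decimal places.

N=6 nodes, M=9 members, R=3 reactions → 2N=12, M+R=12
member 0 (0-1): L=9.2056, (cx,cy)=(0.2243,0.9745)
member 1 (0-2): L=3.8560, (cx,cy)=(1.0000,0.0000)
member 2 (1-2): L=9.1480, (cx,cy)=(0.1958,-0.9806)
member 3 (1-3): L=3.7645, (cx,cy)=(0.9794,-0.2019)
member 4 (2-3): L=8.4271, (cx,cy)=(0.2250,0.9744)
member 5 (2-4): L=3.8850, (cx,cy)=(1.0000,0.0000)
member 6 (3-4): L=8.4485, (cx,cy)=(0.2354,-0.9719)
member 7 (3-5): L=3.8497, (cx,cy)=(0.9995,0.0301)
member 8 (4-5): L=8.5320, (cx,cy)=(0.2179,0.9760)
solve A·x = −loads:
  F[0-1] = -1971.5601 N (compression)
  F[0-2] = -1000.9697 N (compression)
  F[1-2] = +2140.2704 N (tension)
  F[1-3] = -879.3893 N (compression)
  F[2-3] = +1774.9458 N (tension)
  F[2-4] = +461.9378 N (tension)
  F[3-4] = -1962.1255 N (compression)
  F[3-5] = -0.0000 N (tension)
  F[4-5] = -0.0000 N (tension)
  Rx@0 = +1443.2300 N
  Ry@0 = +1921.3159 N
  Ry@4 = +1906.9741 N

-1000.970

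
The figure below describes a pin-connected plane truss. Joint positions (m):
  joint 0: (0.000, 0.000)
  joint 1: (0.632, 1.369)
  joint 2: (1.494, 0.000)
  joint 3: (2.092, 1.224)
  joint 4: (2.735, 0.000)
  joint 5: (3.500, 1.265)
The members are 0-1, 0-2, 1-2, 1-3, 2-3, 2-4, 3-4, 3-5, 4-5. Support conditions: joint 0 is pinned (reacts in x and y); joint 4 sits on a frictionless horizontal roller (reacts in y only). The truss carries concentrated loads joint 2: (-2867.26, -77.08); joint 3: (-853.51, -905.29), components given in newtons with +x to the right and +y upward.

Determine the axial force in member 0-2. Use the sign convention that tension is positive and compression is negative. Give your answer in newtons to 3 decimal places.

N=6 nodes, M=9 members, R=3 reactions → 2N=12, M+R=12
member 0 (0-1): L=1.5078, (cx,cy)=(0.4191,0.9079)
member 1 (0-2): L=1.4940, (cx,cy)=(1.0000,0.0000)
member 2 (1-2): L=1.6178, (cx,cy)=(0.5328,-0.8462)
member 3 (1-3): L=1.4672, (cx,cy)=(0.9951,-0.0988)
member 4 (2-3): L=1.3623, (cx,cy)=(0.4390,0.8985)
member 5 (2-4): L=1.2410, (cx,cy)=(1.0000,0.0000)
member 6 (3-4): L=1.3826, (cx,cy)=(0.4651,-0.8853)
member 7 (3-5): L=1.4086, (cx,cy)=(0.9996,0.0291)
member 8 (4-5): L=1.4783, (cx,cy)=(0.5175,0.8557)
solve A·x = −loads:
  F[0-1] = -693.6533 N (compression)
  F[0-2] = -3430.0306 N (compression)
  F[1-2] = +830.2699 N (tension)
  F[1-3] = -736.7386 N (compression)
  F[2-3] = -696.1747 N (compression)
  F[2-4] = +185.2239 N (tension)
  F[3-4] = -398.2790 N (compression)
  F[3-5] = -0.0000 N (compression)
  F[4-5] = +0.0000 N (tension)
  Rx@0 = +3720.7700 N
  Ry@0 = +629.7821 N
  Ry@4 = +352.5879 N

-3430.031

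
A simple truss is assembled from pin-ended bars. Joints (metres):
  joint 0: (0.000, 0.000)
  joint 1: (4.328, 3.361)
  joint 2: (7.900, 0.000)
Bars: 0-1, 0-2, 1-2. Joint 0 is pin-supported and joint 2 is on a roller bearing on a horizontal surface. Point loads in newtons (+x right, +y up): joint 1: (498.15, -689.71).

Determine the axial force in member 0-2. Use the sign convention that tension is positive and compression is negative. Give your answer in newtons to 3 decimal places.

N=3 nodes, M=3 members, R=3 reactions → 2N=6, M+R=6
member 0 (0-1): L=5.4798, (cx,cy)=(0.7898,0.6133)
member 1 (0-2): L=7.9000, (cx,cy)=(1.0000,0.0000)
member 2 (1-2): L=4.9046, (cx,cy)=(0.7283,-0.6853)
solve A·x = −loads:
  F[0-1] = -162.9083 N (compression)
  F[0-2] = +626.8172 N (tension)
  F[1-2] = -860.6701 N (compression)
  Rx@0 = -498.1500 N
  Ry@0 = +99.9192 N
  Ry@2 = +589.7908 N

626.817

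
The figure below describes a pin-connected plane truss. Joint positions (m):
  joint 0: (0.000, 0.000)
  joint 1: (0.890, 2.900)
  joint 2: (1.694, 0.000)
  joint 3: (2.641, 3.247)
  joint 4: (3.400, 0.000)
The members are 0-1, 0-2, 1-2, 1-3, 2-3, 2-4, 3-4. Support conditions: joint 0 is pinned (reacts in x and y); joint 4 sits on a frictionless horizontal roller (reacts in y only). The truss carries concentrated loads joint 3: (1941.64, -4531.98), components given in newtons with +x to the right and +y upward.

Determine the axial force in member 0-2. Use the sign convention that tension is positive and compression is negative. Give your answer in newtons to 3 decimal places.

1683.059

N=5 nodes, M=7 members, R=3 reactions → 2N=10, M+R=10
member 0 (0-1): L=3.0335, (cx,cy)=(0.2934,0.9560)
member 1 (0-2): L=1.6940, (cx,cy)=(1.0000,0.0000)
member 2 (1-2): L=3.0094, (cx,cy)=(0.2672,-0.9637)
member 3 (1-3): L=1.7851, (cx,cy)=(0.9809,0.1944)
member 4 (2-3): L=3.3823, (cx,cy)=(0.2800,0.9600)
member 5 (2-4): L=1.7060, (cx,cy)=(1.0000,0.0000)
member 6 (3-4): L=3.3345, (cx,cy)=(0.2276,-0.9738)
solve A·x = −loads:
  F[0-1] = +881.3544 N (tension)
  F[0-2] = +1683.0587 N (tension)
  F[1-2] = -778.4065 N (compression)
  F[1-3] = +475.6164 N (tension)
  F[2-3] = +781.3642 N (tension)
  F[2-4] = +1256.3234 N (tension)
  F[3-4] = -5519.4310 N (compression)
  Rx@0 = -1941.6400 N
  Ry@0 = -842.5683 N
  Ry@4 = +5374.5483 N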